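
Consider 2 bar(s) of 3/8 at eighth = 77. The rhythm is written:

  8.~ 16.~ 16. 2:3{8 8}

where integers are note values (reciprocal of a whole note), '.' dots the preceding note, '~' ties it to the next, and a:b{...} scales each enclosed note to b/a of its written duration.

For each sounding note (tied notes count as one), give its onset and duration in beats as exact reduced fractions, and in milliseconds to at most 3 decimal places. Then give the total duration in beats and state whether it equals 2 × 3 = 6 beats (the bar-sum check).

1) 0.0ms=0b +2337.662ms=3b
2) 2337.662ms=3b +1168.831ms=3/2b
3) 3506.494ms=9/2b +1168.831ms=3/2b
Σ=6b of 6 (77bpm 3/8) — PASS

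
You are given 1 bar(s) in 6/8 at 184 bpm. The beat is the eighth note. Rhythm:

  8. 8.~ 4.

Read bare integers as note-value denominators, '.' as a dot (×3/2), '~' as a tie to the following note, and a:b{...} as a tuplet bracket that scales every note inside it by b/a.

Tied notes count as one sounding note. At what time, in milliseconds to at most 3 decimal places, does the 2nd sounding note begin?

1. 0.0ms @ 0 + 489.13ms (3/2)
2. 489.13ms @ 3/2 + 1467.391ms (9/2)

note 2 onset = 3/2b = 489.13ms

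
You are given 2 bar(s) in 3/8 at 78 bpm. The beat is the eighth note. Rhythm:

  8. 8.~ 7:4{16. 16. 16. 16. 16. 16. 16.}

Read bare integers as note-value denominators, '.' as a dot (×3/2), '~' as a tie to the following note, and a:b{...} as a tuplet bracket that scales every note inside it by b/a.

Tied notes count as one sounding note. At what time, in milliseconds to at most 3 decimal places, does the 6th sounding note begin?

note 6 onset = 33/7b = 3626.374ms

1. 0.0ms @ 0 + 1153.846ms (3/2)
2. 1153.846ms @ 3/2 + 1483.516ms (27/14)
3. 2637.363ms @ 24/7 + 329.67ms (3/7)
4. 2967.033ms @ 27/7 + 329.67ms (3/7)
5. 3296.703ms @ 30/7 + 329.67ms (3/7)
6. 3626.374ms @ 33/7 + 329.67ms (3/7)
7. 3956.044ms @ 36/7 + 329.67ms (3/7)
8. 4285.714ms @ 39/7 + 329.67ms (3/7)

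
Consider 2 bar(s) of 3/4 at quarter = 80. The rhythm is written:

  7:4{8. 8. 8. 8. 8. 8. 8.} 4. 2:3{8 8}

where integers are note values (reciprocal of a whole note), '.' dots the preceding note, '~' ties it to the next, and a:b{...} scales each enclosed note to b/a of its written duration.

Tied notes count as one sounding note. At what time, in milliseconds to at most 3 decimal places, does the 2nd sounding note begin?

1. 0.0ms @ 0 + 321.429ms (3/7)
2. 321.429ms @ 3/7 + 321.429ms (3/7)
3. 642.857ms @ 6/7 + 321.429ms (3/7)
4. 964.286ms @ 9/7 + 321.429ms (3/7)
5. 1285.714ms @ 12/7 + 321.429ms (3/7)
6. 1607.143ms @ 15/7 + 321.429ms (3/7)
7. 1928.571ms @ 18/7 + 321.429ms (3/7)
8. 2250.0ms @ 3 + 1125.0ms (3/2)
9. 3375.0ms @ 9/2 + 562.5ms (3/4)
10. 3937.5ms @ 21/4 + 562.5ms (3/4)

note 2 onset = 3/7b = 321.429ms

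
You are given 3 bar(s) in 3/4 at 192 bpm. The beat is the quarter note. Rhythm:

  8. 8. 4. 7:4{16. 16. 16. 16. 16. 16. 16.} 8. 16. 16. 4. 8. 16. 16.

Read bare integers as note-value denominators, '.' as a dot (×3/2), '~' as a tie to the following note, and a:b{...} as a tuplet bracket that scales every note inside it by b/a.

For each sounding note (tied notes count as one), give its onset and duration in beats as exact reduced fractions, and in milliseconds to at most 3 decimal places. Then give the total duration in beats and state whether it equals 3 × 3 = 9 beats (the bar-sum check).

1) 0.0ms=0b +234.375ms=3/4b
2) 234.375ms=3/4b +234.375ms=3/4b
3) 468.75ms=3/2b +468.75ms=3/2b
4) 937.5ms=3b +66.964ms=3/14b
5) 1004.464ms=45/14b +66.964ms=3/14b
6) 1071.429ms=24/7b +66.964ms=3/14b
7) 1138.393ms=51/14b +66.964ms=3/14b
8) 1205.357ms=27/7b +66.964ms=3/14b
9) 1272.321ms=57/14b +66.964ms=3/14b
10) 1339.286ms=30/7b +66.964ms=3/14b
11) 1406.25ms=9/2b +234.375ms=3/4b
12) 1640.625ms=21/4b +117.188ms=3/8b
13) 1757.812ms=45/8b +117.188ms=3/8b
14) 1875.0ms=6b +468.75ms=3/2b
15) 2343.75ms=15/2b +234.375ms=3/4b
16) 2578.125ms=33/4b +117.188ms=3/8b
17) 2695.312ms=69/8b +117.188ms=3/8b
Σ=9b of 9 (192bpm 3/4) — PASS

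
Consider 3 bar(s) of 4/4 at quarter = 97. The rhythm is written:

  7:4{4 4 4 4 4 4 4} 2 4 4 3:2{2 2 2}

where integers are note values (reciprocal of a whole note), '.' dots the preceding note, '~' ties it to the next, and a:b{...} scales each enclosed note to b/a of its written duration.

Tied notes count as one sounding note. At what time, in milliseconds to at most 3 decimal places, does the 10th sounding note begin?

note 10 onset = 7b = 4329.897ms

1. 0.0ms @ 0 + 353.461ms (4/7)
2. 353.461ms @ 4/7 + 353.461ms (4/7)
3. 706.922ms @ 8/7 + 353.461ms (4/7)
4. 1060.383ms @ 12/7 + 353.461ms (4/7)
5. 1413.844ms @ 16/7 + 353.461ms (4/7)
6. 1767.305ms @ 20/7 + 353.461ms (4/7)
7. 2120.766ms @ 24/7 + 353.461ms (4/7)
8. 2474.227ms @ 4 + 1237.113ms (2)
9. 3711.34ms @ 6 + 618.557ms (1)
10. 4329.897ms @ 7 + 618.557ms (1)
11. 4948.454ms @ 8 + 824.742ms (4/3)
12. 5773.196ms @ 28/3 + 824.742ms (4/3)
13. 6597.938ms @ 32/3 + 824.742ms (4/3)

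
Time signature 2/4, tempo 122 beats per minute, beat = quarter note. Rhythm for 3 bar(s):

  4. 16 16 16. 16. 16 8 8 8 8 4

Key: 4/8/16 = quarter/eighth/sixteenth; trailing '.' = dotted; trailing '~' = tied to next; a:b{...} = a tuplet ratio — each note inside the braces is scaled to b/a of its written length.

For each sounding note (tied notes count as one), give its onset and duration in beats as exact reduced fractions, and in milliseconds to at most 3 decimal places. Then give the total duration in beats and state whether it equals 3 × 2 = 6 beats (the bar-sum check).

1) 0.0ms=0b +737.705ms=3/2b
2) 737.705ms=3/2b +122.951ms=1/4b
3) 860.656ms=7/4b +122.951ms=1/4b
4) 983.607ms=2b +184.426ms=3/8b
5) 1168.033ms=19/8b +184.426ms=3/8b
6) 1352.459ms=11/4b +122.951ms=1/4b
7) 1475.41ms=3b +245.902ms=1/2b
8) 1721.311ms=7/2b +245.902ms=1/2b
9) 1967.213ms=4b +245.902ms=1/2b
10) 2213.115ms=9/2b +245.902ms=1/2b
11) 2459.016ms=5b +491.803ms=1b
Σ=6b of 6 (122bpm 2/4) — PASS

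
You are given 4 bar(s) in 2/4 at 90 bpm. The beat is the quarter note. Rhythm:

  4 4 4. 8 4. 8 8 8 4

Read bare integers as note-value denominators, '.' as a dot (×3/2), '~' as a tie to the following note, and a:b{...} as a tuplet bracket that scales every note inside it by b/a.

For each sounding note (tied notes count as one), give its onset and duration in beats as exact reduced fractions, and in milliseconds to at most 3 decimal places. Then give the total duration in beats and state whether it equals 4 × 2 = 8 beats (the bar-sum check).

1) 0.0ms=0b +666.667ms=1b
2) 666.667ms=1b +666.667ms=1b
3) 1333.333ms=2b +1000.0ms=3/2b
4) 2333.333ms=7/2b +333.333ms=1/2b
5) 2666.667ms=4b +1000.0ms=3/2b
6) 3666.667ms=11/2b +333.333ms=1/2b
7) 4000.0ms=6b +333.333ms=1/2b
8) 4333.333ms=13/2b +333.333ms=1/2b
9) 4666.667ms=7b +666.667ms=1b
Σ=8b of 8 (90bpm 2/4) — PASS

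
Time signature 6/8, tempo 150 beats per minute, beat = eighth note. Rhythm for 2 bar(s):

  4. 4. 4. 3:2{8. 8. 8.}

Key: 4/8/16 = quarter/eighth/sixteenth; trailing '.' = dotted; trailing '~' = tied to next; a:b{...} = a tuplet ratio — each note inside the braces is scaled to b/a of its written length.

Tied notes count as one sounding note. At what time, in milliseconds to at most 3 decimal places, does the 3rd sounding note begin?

1. 0.0ms @ 0 + 1200.0ms (3)
2. 1200.0ms @ 3 + 1200.0ms (3)
3. 2400.0ms @ 6 + 1200.0ms (3)
4. 3600.0ms @ 9 + 400.0ms (1)
5. 4000.0ms @ 10 + 400.0ms (1)
6. 4400.0ms @ 11 + 400.0ms (1)

note 3 onset = 6b = 2400.0ms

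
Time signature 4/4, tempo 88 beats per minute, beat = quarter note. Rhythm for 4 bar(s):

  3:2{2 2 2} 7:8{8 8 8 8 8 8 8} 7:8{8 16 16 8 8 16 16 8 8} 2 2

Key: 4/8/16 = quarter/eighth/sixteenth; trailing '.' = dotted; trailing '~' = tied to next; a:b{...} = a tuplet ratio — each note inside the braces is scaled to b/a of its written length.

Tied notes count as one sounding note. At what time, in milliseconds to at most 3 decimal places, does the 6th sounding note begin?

1. 0.0ms @ 0 + 909.091ms (4/3)
2. 909.091ms @ 4/3 + 909.091ms (4/3)
3. 1818.182ms @ 8/3 + 909.091ms (4/3)
4. 2727.273ms @ 4 + 389.61ms (4/7)
5. 3116.883ms @ 32/7 + 389.61ms (4/7)
6. 3506.494ms @ 36/7 + 389.61ms (4/7)
7. 3896.104ms @ 40/7 + 389.61ms (4/7)
8. 4285.714ms @ 44/7 + 389.61ms (4/7)
9. 4675.325ms @ 48/7 + 389.61ms (4/7)
10. 5064.935ms @ 52/7 + 389.61ms (4/7)
11. 5454.545ms @ 8 + 389.61ms (4/7)
12. 5844.156ms @ 60/7 + 194.805ms (2/7)
13. 6038.961ms @ 62/7 + 194.805ms (2/7)
14. 6233.766ms @ 64/7 + 389.61ms (4/7)
15. 6623.377ms @ 68/7 + 389.61ms (4/7)
16. 7012.987ms @ 72/7 + 194.805ms (2/7)
17. 7207.792ms @ 74/7 + 194.805ms (2/7)
18. 7402.597ms @ 76/7 + 389.61ms (4/7)
19. 7792.208ms @ 80/7 + 389.61ms (4/7)
20. 8181.818ms @ 12 + 1363.636ms (2)
21. 9545.455ms @ 14 + 1363.636ms (2)

note 6 onset = 36/7b = 3506.494ms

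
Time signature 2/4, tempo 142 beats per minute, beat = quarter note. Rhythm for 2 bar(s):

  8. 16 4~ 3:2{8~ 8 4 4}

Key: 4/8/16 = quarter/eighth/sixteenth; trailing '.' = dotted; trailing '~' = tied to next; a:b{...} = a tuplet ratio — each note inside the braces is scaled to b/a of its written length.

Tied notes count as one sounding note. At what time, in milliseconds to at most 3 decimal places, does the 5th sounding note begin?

note 5 onset = 10/3b = 1408.451ms

1. 0.0ms @ 0 + 316.901ms (3/4)
2. 316.901ms @ 3/4 + 105.634ms (1/4)
3. 422.535ms @ 1 + 704.225ms (5/3)
4. 1126.761ms @ 8/3 + 281.69ms (2/3)
5. 1408.451ms @ 10/3 + 281.69ms (2/3)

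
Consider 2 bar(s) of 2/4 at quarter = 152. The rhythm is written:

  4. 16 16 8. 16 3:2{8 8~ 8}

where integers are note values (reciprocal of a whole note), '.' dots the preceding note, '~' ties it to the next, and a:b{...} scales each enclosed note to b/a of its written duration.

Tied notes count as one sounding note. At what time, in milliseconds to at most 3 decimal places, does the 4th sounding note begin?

note 4 onset = 2b = 789.474ms

1. 0.0ms @ 0 + 592.105ms (3/2)
2. 592.105ms @ 3/2 + 98.684ms (1/4)
3. 690.789ms @ 7/4 + 98.684ms (1/4)
4. 789.474ms @ 2 + 296.053ms (3/4)
5. 1085.526ms @ 11/4 + 98.684ms (1/4)
6. 1184.211ms @ 3 + 131.579ms (1/3)
7. 1315.789ms @ 10/3 + 263.158ms (2/3)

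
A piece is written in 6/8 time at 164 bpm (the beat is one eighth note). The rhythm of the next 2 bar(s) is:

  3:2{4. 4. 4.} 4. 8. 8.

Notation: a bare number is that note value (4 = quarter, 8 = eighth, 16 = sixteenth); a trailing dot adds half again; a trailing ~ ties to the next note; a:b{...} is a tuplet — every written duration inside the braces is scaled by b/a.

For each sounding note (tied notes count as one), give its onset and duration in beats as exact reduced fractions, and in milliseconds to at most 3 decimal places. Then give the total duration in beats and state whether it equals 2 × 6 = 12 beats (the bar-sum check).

1) 0.0ms=0b +731.707ms=2b
2) 731.707ms=2b +731.707ms=2b
3) 1463.415ms=4b +731.707ms=2b
4) 2195.122ms=6b +1097.561ms=3b
5) 3292.683ms=9b +548.78ms=3/2b
6) 3841.463ms=21/2b +548.78ms=3/2b
Σ=12b of 12 (164bpm 6/8) — PASS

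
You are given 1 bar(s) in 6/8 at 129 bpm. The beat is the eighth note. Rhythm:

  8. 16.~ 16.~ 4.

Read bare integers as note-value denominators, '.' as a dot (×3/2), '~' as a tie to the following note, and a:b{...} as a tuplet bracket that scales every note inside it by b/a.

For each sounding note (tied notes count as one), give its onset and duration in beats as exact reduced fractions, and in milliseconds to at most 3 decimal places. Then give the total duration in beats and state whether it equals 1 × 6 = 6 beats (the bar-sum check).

1) 0.0ms=0b +697.674ms=3/2b
2) 697.674ms=3/2b +2093.023ms=9/2b
Σ=6b of 6 (129bpm 6/8) — PASS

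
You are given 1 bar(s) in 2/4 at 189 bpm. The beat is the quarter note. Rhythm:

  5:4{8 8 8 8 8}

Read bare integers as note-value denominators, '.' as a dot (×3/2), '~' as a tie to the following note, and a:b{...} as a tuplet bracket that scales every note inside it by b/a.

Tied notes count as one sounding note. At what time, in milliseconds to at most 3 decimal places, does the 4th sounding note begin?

note 4 onset = 6/5b = 380.952ms

1. 0.0ms @ 0 + 126.984ms (2/5)
2. 126.984ms @ 2/5 + 126.984ms (2/5)
3. 253.968ms @ 4/5 + 126.984ms (2/5)
4. 380.952ms @ 6/5 + 126.984ms (2/5)
5. 507.937ms @ 8/5 + 126.984ms (2/5)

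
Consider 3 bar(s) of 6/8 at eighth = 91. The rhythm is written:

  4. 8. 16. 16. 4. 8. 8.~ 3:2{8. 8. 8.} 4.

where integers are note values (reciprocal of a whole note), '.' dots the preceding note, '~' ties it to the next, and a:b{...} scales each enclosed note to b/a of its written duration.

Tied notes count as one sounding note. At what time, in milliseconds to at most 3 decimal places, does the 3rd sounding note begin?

note 3 onset = 9/2b = 2967.033ms

1. 0.0ms @ 0 + 1978.022ms (3)
2. 1978.022ms @ 3 + 989.011ms (3/2)
3. 2967.033ms @ 9/2 + 494.505ms (3/4)
4. 3461.538ms @ 21/4 + 494.505ms (3/4)
5. 3956.044ms @ 6 + 1978.022ms (3)
6. 5934.066ms @ 9 + 989.011ms (3/2)
7. 6923.077ms @ 21/2 + 1648.352ms (5/2)
8. 8571.429ms @ 13 + 659.341ms (1)
9. 9230.769ms @ 14 + 659.341ms (1)
10. 9890.11ms @ 15 + 1978.022ms (3)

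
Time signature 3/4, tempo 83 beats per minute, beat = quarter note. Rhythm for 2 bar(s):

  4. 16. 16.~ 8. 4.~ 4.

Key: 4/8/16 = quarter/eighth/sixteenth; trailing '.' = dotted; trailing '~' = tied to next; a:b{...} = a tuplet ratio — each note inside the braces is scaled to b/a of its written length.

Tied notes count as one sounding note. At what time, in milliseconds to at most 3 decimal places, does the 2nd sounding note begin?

1. 0.0ms @ 0 + 1084.337ms (3/2)
2. 1084.337ms @ 3/2 + 271.084ms (3/8)
3. 1355.422ms @ 15/8 + 813.253ms (9/8)
4. 2168.675ms @ 3 + 2168.675ms (3)

note 2 onset = 3/2b = 1084.337ms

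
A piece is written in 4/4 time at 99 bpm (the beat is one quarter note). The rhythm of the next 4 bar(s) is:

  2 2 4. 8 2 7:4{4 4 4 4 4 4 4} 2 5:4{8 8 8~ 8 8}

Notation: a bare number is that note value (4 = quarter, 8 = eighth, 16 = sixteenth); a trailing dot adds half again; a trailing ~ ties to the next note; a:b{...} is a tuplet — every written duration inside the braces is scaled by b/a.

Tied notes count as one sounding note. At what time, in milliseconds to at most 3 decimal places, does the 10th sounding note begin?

1. 0.0ms @ 0 + 1212.121ms (2)
2. 1212.121ms @ 2 + 1212.121ms (2)
3. 2424.242ms @ 4 + 909.091ms (3/2)
4. 3333.333ms @ 11/2 + 303.03ms (1/2)
5. 3636.364ms @ 6 + 1212.121ms (2)
6. 4848.485ms @ 8 + 346.32ms (4/7)
7. 5194.805ms @ 60/7 + 346.32ms (4/7)
8. 5541.126ms @ 64/7 + 346.32ms (4/7)
9. 5887.446ms @ 68/7 + 346.32ms (4/7)
10. 6233.766ms @ 72/7 + 346.32ms (4/7)
11. 6580.087ms @ 76/7 + 346.32ms (4/7)
12. 6926.407ms @ 80/7 + 346.32ms (4/7)
13. 7272.727ms @ 12 + 1212.121ms (2)
14. 8484.848ms @ 14 + 242.424ms (2/5)
15. 8727.273ms @ 72/5 + 242.424ms (2/5)
16. 8969.697ms @ 74/5 + 484.848ms (4/5)
17. 9454.545ms @ 78/5 + 242.424ms (2/5)

note 10 onset = 72/7b = 6233.766ms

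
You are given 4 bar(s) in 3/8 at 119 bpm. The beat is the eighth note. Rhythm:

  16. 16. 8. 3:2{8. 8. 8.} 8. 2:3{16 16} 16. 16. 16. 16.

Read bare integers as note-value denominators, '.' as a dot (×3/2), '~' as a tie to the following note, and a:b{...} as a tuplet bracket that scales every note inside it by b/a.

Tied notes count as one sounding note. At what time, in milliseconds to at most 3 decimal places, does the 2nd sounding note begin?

1. 0.0ms @ 0 + 378.151ms (3/4)
2. 378.151ms @ 3/4 + 378.151ms (3/4)
3. 756.303ms @ 3/2 + 756.303ms (3/2)
4. 1512.605ms @ 3 + 504.202ms (1)
5. 2016.807ms @ 4 + 504.202ms (1)
6. 2521.008ms @ 5 + 504.202ms (1)
7. 3025.21ms @ 6 + 756.303ms (3/2)
8. 3781.513ms @ 15/2 + 378.151ms (3/4)
9. 4159.664ms @ 33/4 + 378.151ms (3/4)
10. 4537.815ms @ 9 + 378.151ms (3/4)
11. 4915.966ms @ 39/4 + 378.151ms (3/4)
12. 5294.118ms @ 21/2 + 378.151ms (3/4)
13. 5672.269ms @ 45/4 + 378.151ms (3/4)

note 2 onset = 3/4b = 378.151ms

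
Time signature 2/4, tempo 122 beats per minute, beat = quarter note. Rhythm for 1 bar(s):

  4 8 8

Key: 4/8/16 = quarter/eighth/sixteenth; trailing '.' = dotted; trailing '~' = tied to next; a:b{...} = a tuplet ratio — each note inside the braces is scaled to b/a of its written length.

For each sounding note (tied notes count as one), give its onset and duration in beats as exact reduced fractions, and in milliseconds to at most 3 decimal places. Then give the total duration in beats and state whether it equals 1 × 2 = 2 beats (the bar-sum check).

1) 0.0ms=0b +491.803ms=1b
2) 491.803ms=1b +245.902ms=1/2b
3) 737.705ms=3/2b +245.902ms=1/2b
Σ=2b of 2 (122bpm 2/4) — PASS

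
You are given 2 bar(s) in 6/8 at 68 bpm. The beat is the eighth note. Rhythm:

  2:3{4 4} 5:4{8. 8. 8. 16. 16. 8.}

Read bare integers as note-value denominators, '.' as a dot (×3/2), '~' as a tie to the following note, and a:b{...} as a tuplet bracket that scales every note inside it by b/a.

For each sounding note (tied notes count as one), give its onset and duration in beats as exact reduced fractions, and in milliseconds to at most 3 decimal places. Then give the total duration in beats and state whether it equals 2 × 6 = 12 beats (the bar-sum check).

1) 0.0ms=0b +2647.059ms=3b
2) 2647.059ms=3b +2647.059ms=3b
3) 5294.118ms=6b +1058.824ms=6/5b
4) 6352.941ms=36/5b +1058.824ms=6/5b
5) 7411.765ms=42/5b +1058.824ms=6/5b
6) 8470.588ms=48/5b +529.412ms=3/5b
7) 9000.0ms=51/5b +529.412ms=3/5b
8) 9529.412ms=54/5b +1058.824ms=6/5b
Σ=12b of 12 (68bpm 6/8) — PASS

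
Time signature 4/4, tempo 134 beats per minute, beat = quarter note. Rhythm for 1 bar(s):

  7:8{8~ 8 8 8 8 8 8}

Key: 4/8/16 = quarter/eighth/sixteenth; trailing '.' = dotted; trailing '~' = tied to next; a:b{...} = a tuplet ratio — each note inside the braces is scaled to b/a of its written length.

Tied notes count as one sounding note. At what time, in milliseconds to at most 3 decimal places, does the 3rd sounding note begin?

1. 0.0ms @ 0 + 511.727ms (8/7)
2. 511.727ms @ 8/7 + 255.864ms (4/7)
3. 767.591ms @ 12/7 + 255.864ms (4/7)
4. 1023.454ms @ 16/7 + 255.864ms (4/7)
5. 1279.318ms @ 20/7 + 255.864ms (4/7)
6. 1535.181ms @ 24/7 + 255.864ms (4/7)

note 3 onset = 12/7b = 767.591ms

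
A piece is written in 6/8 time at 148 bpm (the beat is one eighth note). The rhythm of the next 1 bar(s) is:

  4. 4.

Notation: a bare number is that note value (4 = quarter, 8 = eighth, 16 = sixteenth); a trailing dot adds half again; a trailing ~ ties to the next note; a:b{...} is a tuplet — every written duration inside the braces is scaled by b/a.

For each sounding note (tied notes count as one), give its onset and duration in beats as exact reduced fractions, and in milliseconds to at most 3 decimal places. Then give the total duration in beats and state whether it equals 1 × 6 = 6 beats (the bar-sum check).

1) 0.0ms=0b +1216.216ms=3b
2) 1216.216ms=3b +1216.216ms=3b
Σ=6b of 6 (148bpm 6/8) — PASS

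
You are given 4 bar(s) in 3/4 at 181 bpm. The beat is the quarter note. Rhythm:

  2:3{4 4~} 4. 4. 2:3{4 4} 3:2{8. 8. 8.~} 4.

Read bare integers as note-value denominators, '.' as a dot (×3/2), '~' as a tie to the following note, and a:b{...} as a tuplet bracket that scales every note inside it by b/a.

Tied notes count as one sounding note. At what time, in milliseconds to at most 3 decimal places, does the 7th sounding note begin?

note 7 onset = 19/2b = 3149.171ms

1. 0.0ms @ 0 + 497.238ms (3/2)
2. 497.238ms @ 3/2 + 994.475ms (3)
3. 1491.713ms @ 9/2 + 497.238ms (3/2)
4. 1988.95ms @ 6 + 497.238ms (3/2)
5. 2486.188ms @ 15/2 + 497.238ms (3/2)
6. 2983.425ms @ 9 + 165.746ms (1/2)
7. 3149.171ms @ 19/2 + 165.746ms (1/2)
8. 3314.917ms @ 10 + 662.983ms (2)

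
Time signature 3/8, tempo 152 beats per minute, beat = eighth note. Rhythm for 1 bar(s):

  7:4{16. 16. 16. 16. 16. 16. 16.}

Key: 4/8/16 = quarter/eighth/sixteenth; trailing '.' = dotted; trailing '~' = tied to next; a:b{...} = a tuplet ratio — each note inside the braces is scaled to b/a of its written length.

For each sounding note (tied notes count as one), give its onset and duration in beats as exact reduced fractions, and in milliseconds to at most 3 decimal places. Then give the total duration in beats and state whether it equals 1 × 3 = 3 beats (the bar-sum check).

1) 0.0ms=0b +169.173ms=3/7b
2) 169.173ms=3/7b +169.173ms=3/7b
3) 338.346ms=6/7b +169.173ms=3/7b
4) 507.519ms=9/7b +169.173ms=3/7b
5) 676.692ms=12/7b +169.173ms=3/7b
6) 845.865ms=15/7b +169.173ms=3/7b
7) 1015.038ms=18/7b +169.173ms=3/7b
Σ=3b of 3 (152bpm 3/8) — PASS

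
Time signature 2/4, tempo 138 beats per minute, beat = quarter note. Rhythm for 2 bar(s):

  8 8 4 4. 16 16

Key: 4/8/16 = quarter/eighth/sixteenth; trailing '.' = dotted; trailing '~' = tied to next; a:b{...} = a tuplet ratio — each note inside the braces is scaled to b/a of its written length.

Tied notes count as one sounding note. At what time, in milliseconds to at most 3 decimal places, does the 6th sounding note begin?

1. 0.0ms @ 0 + 217.391ms (1/2)
2. 217.391ms @ 1/2 + 217.391ms (1/2)
3. 434.783ms @ 1 + 434.783ms (1)
4. 869.565ms @ 2 + 652.174ms (3/2)
5. 1521.739ms @ 7/2 + 108.696ms (1/4)
6. 1630.435ms @ 15/4 + 108.696ms (1/4)

note 6 onset = 15/4b = 1630.435ms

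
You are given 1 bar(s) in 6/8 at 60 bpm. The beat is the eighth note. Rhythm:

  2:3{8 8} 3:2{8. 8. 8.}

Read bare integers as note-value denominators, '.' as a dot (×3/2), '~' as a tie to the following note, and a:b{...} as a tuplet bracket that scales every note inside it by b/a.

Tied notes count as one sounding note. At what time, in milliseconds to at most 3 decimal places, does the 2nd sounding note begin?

note 2 onset = 3/2b = 1500.0ms

1. 0.0ms @ 0 + 1500.0ms (3/2)
2. 1500.0ms @ 3/2 + 1500.0ms (3/2)
3. 3000.0ms @ 3 + 1000.0ms (1)
4. 4000.0ms @ 4 + 1000.0ms (1)
5. 5000.0ms @ 5 + 1000.0ms (1)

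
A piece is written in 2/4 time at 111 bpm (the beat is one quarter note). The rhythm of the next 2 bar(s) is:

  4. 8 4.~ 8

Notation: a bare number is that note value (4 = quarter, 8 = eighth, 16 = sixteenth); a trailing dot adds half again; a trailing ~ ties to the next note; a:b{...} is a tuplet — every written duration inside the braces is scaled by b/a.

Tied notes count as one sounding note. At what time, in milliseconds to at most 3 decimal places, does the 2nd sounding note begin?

note 2 onset = 3/2b = 810.811ms

1. 0.0ms @ 0 + 810.811ms (3/2)
2. 810.811ms @ 3/2 + 270.27ms (1/2)
3. 1081.081ms @ 2 + 1081.081ms (2)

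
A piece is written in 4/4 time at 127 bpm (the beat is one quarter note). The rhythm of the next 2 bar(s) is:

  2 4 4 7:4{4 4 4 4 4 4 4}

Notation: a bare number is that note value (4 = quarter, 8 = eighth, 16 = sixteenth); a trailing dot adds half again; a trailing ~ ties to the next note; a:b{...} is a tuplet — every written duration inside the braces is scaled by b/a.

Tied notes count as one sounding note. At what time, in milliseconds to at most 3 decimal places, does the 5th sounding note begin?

note 5 onset = 32/7b = 2159.73ms

1. 0.0ms @ 0 + 944.882ms (2)
2. 944.882ms @ 2 + 472.441ms (1)
3. 1417.323ms @ 3 + 472.441ms (1)
4. 1889.764ms @ 4 + 269.966ms (4/7)
5. 2159.73ms @ 32/7 + 269.966ms (4/7)
6. 2429.696ms @ 36/7 + 269.966ms (4/7)
7. 2699.663ms @ 40/7 + 269.966ms (4/7)
8. 2969.629ms @ 44/7 + 269.966ms (4/7)
9. 3239.595ms @ 48/7 + 269.966ms (4/7)
10. 3509.561ms @ 52/7 + 269.966ms (4/7)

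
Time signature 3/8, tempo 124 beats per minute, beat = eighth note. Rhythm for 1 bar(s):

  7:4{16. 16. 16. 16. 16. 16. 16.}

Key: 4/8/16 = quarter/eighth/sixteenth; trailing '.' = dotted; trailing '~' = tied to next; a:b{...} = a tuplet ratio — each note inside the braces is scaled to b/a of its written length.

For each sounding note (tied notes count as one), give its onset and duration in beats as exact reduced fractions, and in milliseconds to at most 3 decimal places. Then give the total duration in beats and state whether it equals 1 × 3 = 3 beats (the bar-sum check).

1) 0.0ms=0b +207.373ms=3/7b
2) 207.373ms=3/7b +207.373ms=3/7b
3) 414.747ms=6/7b +207.373ms=3/7b
4) 622.12ms=9/7b +207.373ms=3/7b
5) 829.493ms=12/7b +207.373ms=3/7b
6) 1036.866ms=15/7b +207.373ms=3/7b
7) 1244.24ms=18/7b +207.373ms=3/7b
Σ=3b of 3 (124bpm 3/8) — PASS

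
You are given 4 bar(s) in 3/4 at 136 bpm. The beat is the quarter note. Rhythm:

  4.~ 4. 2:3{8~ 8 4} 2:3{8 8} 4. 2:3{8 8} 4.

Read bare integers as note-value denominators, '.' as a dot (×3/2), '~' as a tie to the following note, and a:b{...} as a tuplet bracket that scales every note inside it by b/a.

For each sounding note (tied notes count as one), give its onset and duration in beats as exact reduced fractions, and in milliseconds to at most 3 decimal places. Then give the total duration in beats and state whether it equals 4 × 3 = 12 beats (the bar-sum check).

1) 0.0ms=0b +1323.529ms=3b
2) 1323.529ms=3b +661.765ms=3/2b
3) 1985.294ms=9/2b +661.765ms=3/2b
4) 2647.059ms=6b +330.882ms=3/4b
5) 2977.941ms=27/4b +330.882ms=3/4b
6) 3308.824ms=15/2b +661.765ms=3/2b
7) 3970.588ms=9b +330.882ms=3/4b
8) 4301.471ms=39/4b +330.882ms=3/4b
9) 4632.353ms=21/2b +661.765ms=3/2b
Σ=12b of 12 (136bpm 3/4) — PASS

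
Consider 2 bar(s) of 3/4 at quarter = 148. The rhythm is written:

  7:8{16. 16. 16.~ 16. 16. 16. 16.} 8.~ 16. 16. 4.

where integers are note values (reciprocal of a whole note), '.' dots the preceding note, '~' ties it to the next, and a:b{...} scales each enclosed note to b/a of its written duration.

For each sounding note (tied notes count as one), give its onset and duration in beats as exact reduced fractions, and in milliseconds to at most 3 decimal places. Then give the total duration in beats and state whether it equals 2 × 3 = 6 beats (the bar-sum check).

1) 0.0ms=0b +173.745ms=3/7b
2) 173.745ms=3/7b +173.745ms=3/7b
3) 347.49ms=6/7b +347.49ms=6/7b
4) 694.981ms=12/7b +173.745ms=3/7b
5) 868.726ms=15/7b +173.745ms=3/7b
6) 1042.471ms=18/7b +173.745ms=3/7b
7) 1216.216ms=3b +456.081ms=9/8b
8) 1672.297ms=33/8b +152.027ms=3/8b
9) 1824.324ms=9/2b +608.108ms=3/2b
Σ=6b of 6 (148bpm 3/4) — PASS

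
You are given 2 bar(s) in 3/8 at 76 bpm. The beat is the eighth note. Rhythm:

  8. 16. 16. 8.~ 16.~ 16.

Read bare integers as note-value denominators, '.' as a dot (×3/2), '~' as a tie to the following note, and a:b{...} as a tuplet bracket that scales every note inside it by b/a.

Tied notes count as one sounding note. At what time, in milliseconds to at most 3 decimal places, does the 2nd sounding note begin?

note 2 onset = 3/2b = 1184.211ms

1. 0.0ms @ 0 + 1184.211ms (3/2)
2. 1184.211ms @ 3/2 + 592.105ms (3/4)
3. 1776.316ms @ 9/4 + 592.105ms (3/4)
4. 2368.421ms @ 3 + 2368.421ms (3)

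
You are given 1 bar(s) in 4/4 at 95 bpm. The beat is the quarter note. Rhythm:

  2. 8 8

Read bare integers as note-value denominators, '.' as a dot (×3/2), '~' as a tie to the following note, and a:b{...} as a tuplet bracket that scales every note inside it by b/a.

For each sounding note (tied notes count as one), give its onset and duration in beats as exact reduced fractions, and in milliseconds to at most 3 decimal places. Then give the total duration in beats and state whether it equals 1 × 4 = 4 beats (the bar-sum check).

1) 0.0ms=0b +1894.737ms=3b
2) 1894.737ms=3b +315.789ms=1/2b
3) 2210.526ms=7/2b +315.789ms=1/2b
Σ=4b of 4 (95bpm 4/4) — PASS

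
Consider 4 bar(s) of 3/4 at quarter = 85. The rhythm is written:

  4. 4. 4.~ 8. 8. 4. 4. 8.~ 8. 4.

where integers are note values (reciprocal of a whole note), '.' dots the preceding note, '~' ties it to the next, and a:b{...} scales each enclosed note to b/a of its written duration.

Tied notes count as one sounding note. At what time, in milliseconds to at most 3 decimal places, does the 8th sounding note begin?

note 8 onset = 21/2b = 7411.765ms

1. 0.0ms @ 0 + 1058.824ms (3/2)
2. 1058.824ms @ 3/2 + 1058.824ms (3/2)
3. 2117.647ms @ 3 + 1588.235ms (9/4)
4. 3705.882ms @ 21/4 + 529.412ms (3/4)
5. 4235.294ms @ 6 + 1058.824ms (3/2)
6. 5294.118ms @ 15/2 + 1058.824ms (3/2)
7. 6352.941ms @ 9 + 1058.824ms (3/2)
8. 7411.765ms @ 21/2 + 1058.824ms (3/2)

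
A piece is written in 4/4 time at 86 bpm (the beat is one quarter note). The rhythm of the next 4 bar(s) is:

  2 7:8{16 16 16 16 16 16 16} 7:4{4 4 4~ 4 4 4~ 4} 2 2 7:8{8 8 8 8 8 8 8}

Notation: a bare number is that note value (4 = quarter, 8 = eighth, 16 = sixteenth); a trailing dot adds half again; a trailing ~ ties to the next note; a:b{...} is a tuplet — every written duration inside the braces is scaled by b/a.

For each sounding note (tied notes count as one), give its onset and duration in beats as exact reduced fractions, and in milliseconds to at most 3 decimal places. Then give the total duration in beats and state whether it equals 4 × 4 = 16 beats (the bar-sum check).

1) 0.0ms=0b +1395.349ms=2b
2) 1395.349ms=2b +199.336ms=2/7b
3) 1594.684ms=16/7b +199.336ms=2/7b
4) 1794.02ms=18/7b +199.336ms=2/7b
5) 1993.355ms=20/7b +199.336ms=2/7b
6) 2192.691ms=22/7b +199.336ms=2/7b
7) 2392.027ms=24/7b +199.336ms=2/7b
8) 2591.362ms=26/7b +199.336ms=2/7b
9) 2790.698ms=4b +398.671ms=4/7b
10) 3189.369ms=32/7b +398.671ms=4/7b
11) 3588.04ms=36/7b +797.342ms=8/7b
12) 4385.382ms=44/7b +398.671ms=4/7b
13) 4784.053ms=48/7b +797.342ms=8/7b
14) 5581.395ms=8b +1395.349ms=2b
15) 6976.744ms=10b +1395.349ms=2b
16) 8372.093ms=12b +398.671ms=4/7b
17) 8770.764ms=88/7b +398.671ms=4/7b
18) 9169.435ms=92/7b +398.671ms=4/7b
19) 9568.106ms=96/7b +398.671ms=4/7b
20) 9966.777ms=100/7b +398.671ms=4/7b
21) 10365.449ms=104/7b +398.671ms=4/7b
22) 10764.12ms=108/7b +398.671ms=4/7b
Σ=16b of 16 (86bpm 4/4) — PASS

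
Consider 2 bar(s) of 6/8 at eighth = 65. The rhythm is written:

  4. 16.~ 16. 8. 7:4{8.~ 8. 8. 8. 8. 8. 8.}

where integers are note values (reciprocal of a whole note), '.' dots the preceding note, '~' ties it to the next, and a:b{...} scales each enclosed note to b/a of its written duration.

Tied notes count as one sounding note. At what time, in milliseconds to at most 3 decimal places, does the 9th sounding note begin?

1. 0.0ms @ 0 + 2769.231ms (3)
2. 2769.231ms @ 3 + 1384.615ms (3/2)
3. 4153.846ms @ 9/2 + 1384.615ms (3/2)
4. 5538.462ms @ 6 + 1582.418ms (12/7)
5. 7120.879ms @ 54/7 + 791.209ms (6/7)
6. 7912.088ms @ 60/7 + 791.209ms (6/7)
7. 8703.297ms @ 66/7 + 791.209ms (6/7)
8. 9494.505ms @ 72/7 + 791.209ms (6/7)
9. 10285.714ms @ 78/7 + 791.209ms (6/7)

note 9 onset = 78/7b = 10285.714ms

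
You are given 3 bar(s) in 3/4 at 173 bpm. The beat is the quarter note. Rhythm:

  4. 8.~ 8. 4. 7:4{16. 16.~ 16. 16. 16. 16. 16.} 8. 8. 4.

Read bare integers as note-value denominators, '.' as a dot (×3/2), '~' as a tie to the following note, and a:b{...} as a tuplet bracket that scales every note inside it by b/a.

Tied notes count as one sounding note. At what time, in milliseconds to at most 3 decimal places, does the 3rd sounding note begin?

1. 0.0ms @ 0 + 520.231ms (3/2)
2. 520.231ms @ 3/2 + 520.231ms (3/2)
3. 1040.462ms @ 3 + 520.231ms (3/2)
4. 1560.694ms @ 9/2 + 74.319ms (3/14)
5. 1635.012ms @ 33/7 + 148.637ms (3/7)
6. 1783.65ms @ 36/7 + 74.319ms (3/14)
7. 1857.969ms @ 75/14 + 74.319ms (3/14)
8. 1932.287ms @ 39/7 + 74.319ms (3/14)
9. 2006.606ms @ 81/14 + 74.319ms (3/14)
10. 2080.925ms @ 6 + 260.116ms (3/4)
11. 2341.04ms @ 27/4 + 260.116ms (3/4)
12. 2601.156ms @ 15/2 + 520.231ms (3/2)

note 3 onset = 3b = 1040.462ms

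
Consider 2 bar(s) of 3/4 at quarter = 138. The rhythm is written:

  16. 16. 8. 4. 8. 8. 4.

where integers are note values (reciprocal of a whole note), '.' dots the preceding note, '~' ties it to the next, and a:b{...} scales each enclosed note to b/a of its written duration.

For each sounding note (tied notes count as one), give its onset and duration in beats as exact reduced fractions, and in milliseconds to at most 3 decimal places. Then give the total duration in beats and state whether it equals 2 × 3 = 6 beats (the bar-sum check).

1) 0.0ms=0b +163.043ms=3/8b
2) 163.043ms=3/8b +163.043ms=3/8b
3) 326.087ms=3/4b +326.087ms=3/4b
4) 652.174ms=3/2b +652.174ms=3/2b
5) 1304.348ms=3b +326.087ms=3/4b
6) 1630.435ms=15/4b +326.087ms=3/4b
7) 1956.522ms=9/2b +652.174ms=3/2b
Σ=6b of 6 (138bpm 3/4) — PASS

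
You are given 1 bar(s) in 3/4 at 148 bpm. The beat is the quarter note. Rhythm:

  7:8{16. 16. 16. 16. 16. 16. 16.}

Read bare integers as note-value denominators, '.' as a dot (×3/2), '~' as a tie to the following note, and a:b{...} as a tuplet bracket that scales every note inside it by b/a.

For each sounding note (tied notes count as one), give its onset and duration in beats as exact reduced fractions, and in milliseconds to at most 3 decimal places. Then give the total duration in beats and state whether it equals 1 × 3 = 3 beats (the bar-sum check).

1) 0.0ms=0b +173.745ms=3/7b
2) 173.745ms=3/7b +173.745ms=3/7b
3) 347.49ms=6/7b +173.745ms=3/7b
4) 521.236ms=9/7b +173.745ms=3/7b
5) 694.981ms=12/7b +173.745ms=3/7b
6) 868.726ms=15/7b +173.745ms=3/7b
7) 1042.471ms=18/7b +173.745ms=3/7b
Σ=3b of 3 (148bpm 3/4) — PASS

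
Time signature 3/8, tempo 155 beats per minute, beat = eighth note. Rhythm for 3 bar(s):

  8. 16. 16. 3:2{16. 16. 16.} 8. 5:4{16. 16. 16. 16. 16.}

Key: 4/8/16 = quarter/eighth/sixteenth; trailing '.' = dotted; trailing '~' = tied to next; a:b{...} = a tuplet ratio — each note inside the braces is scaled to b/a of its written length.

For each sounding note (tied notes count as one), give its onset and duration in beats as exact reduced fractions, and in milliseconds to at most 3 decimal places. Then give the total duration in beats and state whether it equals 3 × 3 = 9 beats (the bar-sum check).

1) 0.0ms=0b +580.645ms=3/2b
2) 580.645ms=3/2b +290.323ms=3/4b
3) 870.968ms=9/4b +290.323ms=3/4b
4) 1161.29ms=3b +193.548ms=1/2b
5) 1354.839ms=7/2b +193.548ms=1/2b
6) 1548.387ms=4b +193.548ms=1/2b
7) 1741.935ms=9/2b +580.645ms=3/2b
8) 2322.581ms=6b +232.258ms=3/5b
9) 2554.839ms=33/5b +232.258ms=3/5b
10) 2787.097ms=36/5b +232.258ms=3/5b
11) 3019.355ms=39/5b +232.258ms=3/5b
12) 3251.613ms=42/5b +232.258ms=3/5b
Σ=9b of 9 (155bpm 3/8) — PASS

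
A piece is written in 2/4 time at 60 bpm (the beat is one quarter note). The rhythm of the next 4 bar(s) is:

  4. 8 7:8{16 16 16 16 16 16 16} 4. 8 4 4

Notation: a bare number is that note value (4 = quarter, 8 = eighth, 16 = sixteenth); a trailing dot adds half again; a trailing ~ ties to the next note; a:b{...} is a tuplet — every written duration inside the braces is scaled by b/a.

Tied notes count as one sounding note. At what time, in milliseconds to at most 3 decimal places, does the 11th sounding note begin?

1. 0.0ms @ 0 + 1500.0ms (3/2)
2. 1500.0ms @ 3/2 + 500.0ms (1/2)
3. 2000.0ms @ 2 + 285.714ms (2/7)
4. 2285.714ms @ 16/7 + 285.714ms (2/7)
5. 2571.429ms @ 18/7 + 285.714ms (2/7)
6. 2857.143ms @ 20/7 + 285.714ms (2/7)
7. 3142.857ms @ 22/7 + 285.714ms (2/7)
8. 3428.571ms @ 24/7 + 285.714ms (2/7)
9. 3714.286ms @ 26/7 + 285.714ms (2/7)
10. 4000.0ms @ 4 + 1500.0ms (3/2)
11. 5500.0ms @ 11/2 + 500.0ms (1/2)
12. 6000.0ms @ 6 + 1000.0ms (1)
13. 7000.0ms @ 7 + 1000.0ms (1)

note 11 onset = 11/2b = 5500.0ms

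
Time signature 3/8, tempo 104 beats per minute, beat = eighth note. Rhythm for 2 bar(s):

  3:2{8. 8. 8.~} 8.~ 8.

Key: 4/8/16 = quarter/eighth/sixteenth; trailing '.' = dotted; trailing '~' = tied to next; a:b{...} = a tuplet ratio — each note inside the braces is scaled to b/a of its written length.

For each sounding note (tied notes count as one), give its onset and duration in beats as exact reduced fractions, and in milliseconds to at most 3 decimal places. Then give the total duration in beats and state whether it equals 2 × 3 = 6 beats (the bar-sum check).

1) 0.0ms=0b +576.923ms=1b
2) 576.923ms=1b +576.923ms=1b
3) 1153.846ms=2b +2307.692ms=4b
Σ=6b of 6 (104bpm 3/8) — PASS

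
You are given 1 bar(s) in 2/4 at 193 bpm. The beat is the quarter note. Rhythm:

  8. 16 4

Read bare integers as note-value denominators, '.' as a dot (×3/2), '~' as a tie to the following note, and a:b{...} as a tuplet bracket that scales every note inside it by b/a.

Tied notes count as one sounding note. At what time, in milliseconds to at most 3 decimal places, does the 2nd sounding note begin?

note 2 onset = 3/4b = 233.161ms

1. 0.0ms @ 0 + 233.161ms (3/4)
2. 233.161ms @ 3/4 + 77.72ms (1/4)
3. 310.881ms @ 1 + 310.881ms (1)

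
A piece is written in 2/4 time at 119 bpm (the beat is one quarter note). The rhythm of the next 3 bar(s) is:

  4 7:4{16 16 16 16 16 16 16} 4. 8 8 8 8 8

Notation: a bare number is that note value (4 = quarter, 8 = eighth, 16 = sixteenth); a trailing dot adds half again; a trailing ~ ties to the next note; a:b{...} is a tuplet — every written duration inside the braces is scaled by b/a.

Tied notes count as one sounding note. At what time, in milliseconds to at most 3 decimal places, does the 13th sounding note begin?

note 13 onset = 5b = 2521.008ms

1. 0.0ms @ 0 + 504.202ms (1)
2. 504.202ms @ 1 + 72.029ms (1/7)
3. 576.23ms @ 8/7 + 72.029ms (1/7)
4. 648.259ms @ 9/7 + 72.029ms (1/7)
5. 720.288ms @ 10/7 + 72.029ms (1/7)
6. 792.317ms @ 11/7 + 72.029ms (1/7)
7. 864.346ms @ 12/7 + 72.029ms (1/7)
8. 936.375ms @ 13/7 + 72.029ms (1/7)
9. 1008.403ms @ 2 + 756.303ms (3/2)
10. 1764.706ms @ 7/2 + 252.101ms (1/2)
11. 2016.807ms @ 4 + 252.101ms (1/2)
12. 2268.908ms @ 9/2 + 252.101ms (1/2)
13. 2521.008ms @ 5 + 252.101ms (1/2)
14. 2773.109ms @ 11/2 + 252.101ms (1/2)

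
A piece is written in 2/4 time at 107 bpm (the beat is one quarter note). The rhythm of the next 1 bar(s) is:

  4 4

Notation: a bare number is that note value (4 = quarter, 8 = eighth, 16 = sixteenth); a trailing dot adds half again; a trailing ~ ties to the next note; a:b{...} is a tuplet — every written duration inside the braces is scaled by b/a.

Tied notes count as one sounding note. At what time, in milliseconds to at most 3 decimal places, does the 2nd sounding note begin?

note 2 onset = 1b = 560.748ms

1. 0.0ms @ 0 + 560.748ms (1)
2. 560.748ms @ 1 + 560.748ms (1)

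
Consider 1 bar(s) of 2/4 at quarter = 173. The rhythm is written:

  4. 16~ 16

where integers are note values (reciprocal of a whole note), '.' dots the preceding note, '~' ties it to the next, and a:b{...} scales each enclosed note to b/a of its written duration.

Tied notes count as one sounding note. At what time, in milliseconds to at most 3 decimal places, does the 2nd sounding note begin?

note 2 onset = 3/2b = 520.231ms

1. 0.0ms @ 0 + 520.231ms (3/2)
2. 520.231ms @ 3/2 + 173.41ms (1/2)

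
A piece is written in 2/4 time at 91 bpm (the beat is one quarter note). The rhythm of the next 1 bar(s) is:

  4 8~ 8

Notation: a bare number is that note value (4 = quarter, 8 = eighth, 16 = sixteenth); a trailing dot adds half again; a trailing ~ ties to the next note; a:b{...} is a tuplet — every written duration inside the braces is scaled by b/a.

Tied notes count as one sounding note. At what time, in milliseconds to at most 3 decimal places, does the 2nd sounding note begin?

note 2 onset = 1b = 659.341ms

1. 0.0ms @ 0 + 659.341ms (1)
2. 659.341ms @ 1 + 659.341ms (1)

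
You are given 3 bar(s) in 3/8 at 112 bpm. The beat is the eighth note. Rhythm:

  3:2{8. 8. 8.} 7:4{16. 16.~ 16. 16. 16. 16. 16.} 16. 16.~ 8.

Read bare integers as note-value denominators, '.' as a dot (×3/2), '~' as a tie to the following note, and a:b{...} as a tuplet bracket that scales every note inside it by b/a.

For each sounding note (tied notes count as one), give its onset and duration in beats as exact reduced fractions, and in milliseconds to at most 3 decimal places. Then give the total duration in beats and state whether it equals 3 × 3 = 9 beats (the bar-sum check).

1) 0.0ms=0b +535.714ms=1b
2) 535.714ms=1b +535.714ms=1b
3) 1071.429ms=2b +535.714ms=1b
4) 1607.143ms=3b +229.592ms=3/7b
5) 1836.735ms=24/7b +459.184ms=6/7b
6) 2295.918ms=30/7b +229.592ms=3/7b
7) 2525.51ms=33/7b +229.592ms=3/7b
8) 2755.102ms=36/7b +229.592ms=3/7b
9) 2984.694ms=39/7b +229.592ms=3/7b
10) 3214.286ms=6b +401.786ms=3/4b
11) 3616.071ms=27/4b +1205.357ms=9/4b
Σ=9b of 9 (112bpm 3/8) — PASS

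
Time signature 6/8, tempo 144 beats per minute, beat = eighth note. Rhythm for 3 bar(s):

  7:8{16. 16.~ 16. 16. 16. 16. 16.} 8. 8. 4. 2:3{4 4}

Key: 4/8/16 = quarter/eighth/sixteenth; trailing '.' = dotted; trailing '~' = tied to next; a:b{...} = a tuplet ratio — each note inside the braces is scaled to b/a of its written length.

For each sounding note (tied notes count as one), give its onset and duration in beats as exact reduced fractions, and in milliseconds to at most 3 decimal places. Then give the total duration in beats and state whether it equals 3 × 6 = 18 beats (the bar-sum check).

1) 0.0ms=0b +357.143ms=6/7b
2) 357.143ms=6/7b +714.286ms=12/7b
3) 1071.429ms=18/7b +357.143ms=6/7b
4) 1428.571ms=24/7b +357.143ms=6/7b
5) 1785.714ms=30/7b +357.143ms=6/7b
6) 2142.857ms=36/7b +357.143ms=6/7b
7) 2500.0ms=6b +625.0ms=3/2b
8) 3125.0ms=15/2b +625.0ms=3/2b
9) 3750.0ms=9b +1250.0ms=3b
10) 5000.0ms=12b +1250.0ms=3b
11) 6250.0ms=15b +1250.0ms=3b
Σ=18b of 18 (144bpm 6/8) — PASS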